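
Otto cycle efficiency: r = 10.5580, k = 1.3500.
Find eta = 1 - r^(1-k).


r^(k-1) = 2.2817
eta = 1 - 1/2.2817 = 0.5617 = 56.1725%

56.1725%


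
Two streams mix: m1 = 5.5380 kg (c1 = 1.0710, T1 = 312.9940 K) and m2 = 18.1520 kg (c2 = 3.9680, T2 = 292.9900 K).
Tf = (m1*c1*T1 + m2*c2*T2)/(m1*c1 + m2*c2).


num = 22959.6600
den = 77.9583
Tf = 294.5119 K

294.5119 K


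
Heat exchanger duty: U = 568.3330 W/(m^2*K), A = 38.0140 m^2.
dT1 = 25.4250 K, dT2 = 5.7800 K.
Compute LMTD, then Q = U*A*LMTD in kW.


LMTD = 13.2617 K
Q = 568.3330 * 38.0140 * 13.2617 = 286514.6785 W = 286.5147 kW

286.5147 kW


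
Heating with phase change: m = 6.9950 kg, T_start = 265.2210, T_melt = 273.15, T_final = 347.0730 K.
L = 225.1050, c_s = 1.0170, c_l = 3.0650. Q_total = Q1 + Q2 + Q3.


Q1 (sensible, solid) = 6.9950 * 1.0170 * 7.9290 = 56.4062 kJ
Q2 (latent) = 6.9950 * 225.1050 = 1574.6095 kJ
Q3 (sensible, liquid) = 6.9950 * 3.0650 * 73.9230 = 1584.8851 kJ
Q_total = 3215.9008 kJ

3215.9008 kJ


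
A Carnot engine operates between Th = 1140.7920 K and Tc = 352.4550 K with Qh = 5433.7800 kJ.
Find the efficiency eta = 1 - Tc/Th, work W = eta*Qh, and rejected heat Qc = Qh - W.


eta = 1 - 352.4550/1140.7920 = 0.6910
W = 0.6910 * 5433.7800 = 3754.9788 kJ
Qc = 5433.7800 - 3754.9788 = 1678.8012 kJ

eta = 69.1044%, W = 3754.9788 kJ, Qc = 1678.8012 kJ


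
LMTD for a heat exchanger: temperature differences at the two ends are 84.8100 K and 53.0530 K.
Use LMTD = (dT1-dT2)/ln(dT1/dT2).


dT1/dT2 = 1.5986
ln(dT1/dT2) = 0.4691
LMTD = 31.7570 / 0.4691 = 67.6945 K

67.6945 K


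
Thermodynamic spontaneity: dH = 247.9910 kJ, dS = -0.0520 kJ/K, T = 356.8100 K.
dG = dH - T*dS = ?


T*dS = 356.8100 * -0.0520 = -18.5541 kJ
dG = 247.9910 + 18.5541 = 266.5451 kJ (non-spontaneous)

dG = 266.5451 kJ, non-spontaneous


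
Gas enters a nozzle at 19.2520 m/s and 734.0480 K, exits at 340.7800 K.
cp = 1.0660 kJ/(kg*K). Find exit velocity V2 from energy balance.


dT = 393.2680 K
2*cp*1000*dT = 838447.3760
V1^2 = 370.6395
V2 = sqrt(838818.0155) = 915.8701 m/s

915.8701 m/s


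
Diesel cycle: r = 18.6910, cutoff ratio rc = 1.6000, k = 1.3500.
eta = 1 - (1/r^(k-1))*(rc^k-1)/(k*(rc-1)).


r^(k-1) = 2.7866
rc^k = 1.8861
eta = 0.6074 = 60.7427%

60.7427%


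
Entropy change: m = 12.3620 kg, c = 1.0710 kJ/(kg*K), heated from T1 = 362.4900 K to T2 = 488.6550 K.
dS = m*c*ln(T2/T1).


T2/T1 = 1.3481
ln(T2/T1) = 0.2987
dS = 12.3620 * 1.0710 * 0.2987 = 3.9542 kJ/K

3.9542 kJ/K


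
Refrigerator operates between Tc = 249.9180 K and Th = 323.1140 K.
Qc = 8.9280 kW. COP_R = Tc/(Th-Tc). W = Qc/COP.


COP = 249.9180 / 73.1960 = 3.4144
W = 8.9280 / 3.4144 = 2.6148 kW

COP = 3.4144, W = 2.6148 kW


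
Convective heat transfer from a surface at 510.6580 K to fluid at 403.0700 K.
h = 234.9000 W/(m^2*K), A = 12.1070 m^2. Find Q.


dT = 107.5880 K
Q = 234.9000 * 12.1070 * 107.5880 = 305973.2035 W

305973.2035 W


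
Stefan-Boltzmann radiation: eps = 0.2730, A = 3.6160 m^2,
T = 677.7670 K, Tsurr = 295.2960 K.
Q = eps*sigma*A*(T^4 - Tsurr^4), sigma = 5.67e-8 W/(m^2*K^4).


T^4 = 2.1102e+11
Tsurr^4 = 7.6038e+09
Q = 0.2730 * 5.67e-8 * 3.6160 * 2.0342e+11 = 11385.6458 W

11385.6458 W


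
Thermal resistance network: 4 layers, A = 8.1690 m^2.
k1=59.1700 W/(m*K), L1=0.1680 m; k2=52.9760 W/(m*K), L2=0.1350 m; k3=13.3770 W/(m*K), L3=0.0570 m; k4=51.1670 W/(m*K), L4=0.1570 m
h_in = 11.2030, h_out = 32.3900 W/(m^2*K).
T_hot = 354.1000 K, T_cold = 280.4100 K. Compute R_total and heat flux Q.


R_conv_in = 1/(11.2030*8.1690) = 0.0109
R_1 = 0.1680/(59.1700*8.1690) = 0.0003
R_2 = 0.1350/(52.9760*8.1690) = 0.0003
R_3 = 0.0570/(13.3770*8.1690) = 0.0005
R_4 = 0.1570/(51.1670*8.1690) = 0.0004
R_conv_out = 1/(32.3900*8.1690) = 0.0038
R_total = 0.0163 K/W
Q = 73.6900 / 0.0163 = 4531.1404 W

R_total = 0.0163 K/W, Q = 4531.1404 W


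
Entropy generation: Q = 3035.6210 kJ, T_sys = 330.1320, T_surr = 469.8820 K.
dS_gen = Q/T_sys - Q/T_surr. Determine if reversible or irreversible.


dS_sys = 3035.6210/330.1320 = 9.1952 kJ/K
dS_surr = -3035.6210/469.8820 = -6.4604 kJ/K
dS_gen = 9.1952 - 6.4604 = 2.7348 kJ/K (irreversible)

dS_gen = 2.7348 kJ/K, irreversible


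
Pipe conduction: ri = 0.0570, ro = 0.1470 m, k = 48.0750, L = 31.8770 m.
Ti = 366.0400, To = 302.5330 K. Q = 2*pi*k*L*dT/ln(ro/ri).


dT = 63.5070 K
ln(ro/ri) = 0.9474
Q = 2*pi*48.0750*31.8770*63.5070 / 0.9474 = 645466.0206 W

645466.0206 W


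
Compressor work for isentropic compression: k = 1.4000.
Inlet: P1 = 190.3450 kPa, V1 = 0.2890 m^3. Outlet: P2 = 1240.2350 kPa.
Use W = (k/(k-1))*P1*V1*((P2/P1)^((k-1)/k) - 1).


(k-1)/k = 0.2857
(P2/P1)^exp = 1.7083
W = 3.5000 * 190.3450 * 0.2890 * (1.7083 - 1) = 136.3692 kJ

136.3692 kJ


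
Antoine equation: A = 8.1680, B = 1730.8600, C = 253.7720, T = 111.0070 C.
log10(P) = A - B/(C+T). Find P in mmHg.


C+T = 364.7790
B/(C+T) = 4.7450
log10(P) = 8.1680 - 4.7450 = 3.4230
P = 10^3.4230 = 2648.7736 mmHg

2648.7736 mmHg


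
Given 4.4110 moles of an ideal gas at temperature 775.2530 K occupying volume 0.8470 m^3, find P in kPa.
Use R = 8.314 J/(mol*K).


P = nRT/V = 4.4110 * 8.314 * 775.2530 / 0.8470
= 28430.8951 / 0.8470 = 33566.5822 Pa = 33.5666 kPa

33.5666 kPa


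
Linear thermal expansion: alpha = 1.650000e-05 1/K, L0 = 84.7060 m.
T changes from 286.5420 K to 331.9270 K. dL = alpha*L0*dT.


dT = 45.3850 K
dL = 1.650000e-05 * 84.7060 * 45.3850 = 0.063432 m
L_final = 84.769432 m

dL = 0.063432 m


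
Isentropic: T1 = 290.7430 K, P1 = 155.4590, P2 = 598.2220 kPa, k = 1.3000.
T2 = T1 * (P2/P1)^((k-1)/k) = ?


(k-1)/k = 0.2308
(P2/P1)^exp = 1.3648
T2 = 290.7430 * 1.3648 = 396.7950 K

396.7950 K


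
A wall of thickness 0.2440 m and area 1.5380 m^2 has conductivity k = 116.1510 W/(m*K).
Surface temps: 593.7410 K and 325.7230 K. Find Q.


dT = 268.0180 K
Q = 116.1510 * 1.5380 * 268.0180 / 0.2440 = 196224.5873 W

196224.5873 W


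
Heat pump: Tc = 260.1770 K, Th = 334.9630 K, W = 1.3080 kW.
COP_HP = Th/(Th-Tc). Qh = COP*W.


COP = 334.9630 / 74.7860 = 4.4790
Qh = 4.4790 * 1.3080 = 5.8585 kW

COP = 4.4790, Qh = 5.8585 kW


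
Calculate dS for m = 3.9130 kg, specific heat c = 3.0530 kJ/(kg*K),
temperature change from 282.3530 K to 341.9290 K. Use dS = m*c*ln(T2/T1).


T2/T1 = 1.2110
ln(T2/T1) = 0.1914
dS = 3.9130 * 3.0530 * 0.1914 = 2.2871 kJ/K

2.2871 kJ/K


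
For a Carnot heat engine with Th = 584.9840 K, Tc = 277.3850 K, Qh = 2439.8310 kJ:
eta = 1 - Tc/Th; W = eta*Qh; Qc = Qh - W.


eta = 1 - 277.3850/584.9840 = 0.5258
W = 0.5258 * 2439.8310 = 1282.9233 kJ
Qc = 2439.8310 - 1282.9233 = 1156.9077 kJ

eta = 52.5825%, W = 1282.9233 kJ, Qc = 1156.9077 kJ


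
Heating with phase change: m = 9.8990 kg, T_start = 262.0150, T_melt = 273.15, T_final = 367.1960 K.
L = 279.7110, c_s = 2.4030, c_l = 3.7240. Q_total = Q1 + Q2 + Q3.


Q1 (sensible, solid) = 9.8990 * 2.4030 * 11.1350 = 264.8716 kJ
Q2 (latent) = 9.8990 * 279.7110 = 2768.8592 kJ
Q3 (sensible, liquid) = 9.8990 * 3.7240 * 94.0460 = 3466.9001 kJ
Q_total = 6500.6308 kJ

6500.6308 kJ


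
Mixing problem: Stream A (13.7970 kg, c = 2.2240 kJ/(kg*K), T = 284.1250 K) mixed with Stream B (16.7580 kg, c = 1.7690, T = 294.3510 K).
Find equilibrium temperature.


num = 17444.2481
den = 60.3294
Tf = 289.1499 K

289.1499 K


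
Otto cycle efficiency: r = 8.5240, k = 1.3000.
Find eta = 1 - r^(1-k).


r^(k-1) = 1.9019
eta = 1 - 1/1.9019 = 0.4742 = 47.4216%

47.4216%


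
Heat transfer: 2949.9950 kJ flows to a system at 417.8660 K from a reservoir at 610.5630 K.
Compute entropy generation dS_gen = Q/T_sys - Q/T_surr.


dS_sys = 2949.9950/417.8660 = 7.0597 kJ/K
dS_surr = -2949.9950/610.5630 = -4.8316 kJ/K
dS_gen = 7.0597 - 4.8316 = 2.2281 kJ/K (irreversible)

dS_gen = 2.2281 kJ/K, irreversible


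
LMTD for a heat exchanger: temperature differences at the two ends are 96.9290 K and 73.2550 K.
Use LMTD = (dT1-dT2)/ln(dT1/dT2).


dT1/dT2 = 1.3232
ln(dT1/dT2) = 0.2800
LMTD = 23.6740 / 0.2800 = 84.5403 K

84.5403 K


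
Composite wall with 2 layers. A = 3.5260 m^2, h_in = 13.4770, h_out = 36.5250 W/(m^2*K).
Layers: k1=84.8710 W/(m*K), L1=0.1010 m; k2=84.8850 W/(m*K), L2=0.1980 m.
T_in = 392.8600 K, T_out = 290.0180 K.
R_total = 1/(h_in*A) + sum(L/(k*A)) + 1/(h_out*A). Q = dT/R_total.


R_conv_in = 1/(13.4770*3.5260) = 0.0210
R_1 = 0.1010/(84.8710*3.5260) = 0.0003
R_2 = 0.1980/(84.8850*3.5260) = 0.0007
R_conv_out = 1/(36.5250*3.5260) = 0.0078
R_total = 0.0298 K/W
Q = 102.8420 / 0.0298 = 3450.1936 W

R_total = 0.0298 K/W, Q = 3450.1936 W


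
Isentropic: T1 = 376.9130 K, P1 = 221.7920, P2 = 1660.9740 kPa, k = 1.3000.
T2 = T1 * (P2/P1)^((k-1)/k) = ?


(k-1)/k = 0.2308
(P2/P1)^exp = 1.5914
T2 = 376.9130 * 1.5914 = 599.8320 K

599.8320 K


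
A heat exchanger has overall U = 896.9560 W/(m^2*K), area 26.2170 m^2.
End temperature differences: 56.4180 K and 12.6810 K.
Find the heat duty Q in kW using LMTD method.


LMTD = 29.3009 K
Q = 896.9560 * 26.2170 * 29.3009 = 689025.6787 W = 689.0257 kW

689.0257 kW


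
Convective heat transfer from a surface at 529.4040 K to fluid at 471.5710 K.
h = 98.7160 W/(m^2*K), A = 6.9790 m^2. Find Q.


dT = 57.8330 K
Q = 98.7160 * 6.9790 * 57.8330 = 39843.4071 W

39843.4071 W


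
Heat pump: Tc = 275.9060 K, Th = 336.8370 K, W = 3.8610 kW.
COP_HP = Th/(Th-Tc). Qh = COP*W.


COP = 336.8370 / 60.9310 = 5.5282
Qh = 5.5282 * 3.8610 = 21.3443 kW

COP = 5.5282, Qh = 21.3443 kW


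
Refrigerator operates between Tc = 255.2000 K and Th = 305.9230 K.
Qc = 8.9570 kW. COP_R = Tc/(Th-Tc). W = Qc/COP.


COP = 255.2000 / 50.7230 = 5.0312
W = 8.9570 / 5.0312 = 1.7803 kW

COP = 5.0312, W = 1.7803 kW


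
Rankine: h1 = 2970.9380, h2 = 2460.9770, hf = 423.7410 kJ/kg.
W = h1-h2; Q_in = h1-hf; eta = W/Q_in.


W = 509.9610 kJ/kg
Q_in = 2547.1970 kJ/kg
eta = 0.2002 = 20.0205%

eta = 20.0205%


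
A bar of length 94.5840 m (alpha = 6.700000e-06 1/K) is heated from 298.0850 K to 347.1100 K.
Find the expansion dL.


dT = 49.0250 K
dL = 6.700000e-06 * 94.5840 * 49.0250 = 0.031068 m
L_final = 94.615068 m

dL = 0.031068 m


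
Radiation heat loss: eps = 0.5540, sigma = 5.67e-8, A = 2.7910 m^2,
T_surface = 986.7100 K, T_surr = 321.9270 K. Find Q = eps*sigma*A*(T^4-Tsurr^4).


T^4 = 9.4789e+11
Tsurr^4 = 1.0741e+10
Q = 0.5540 * 5.67e-8 * 2.7910 * 9.3715e+11 = 82160.2323 W

82160.2323 W


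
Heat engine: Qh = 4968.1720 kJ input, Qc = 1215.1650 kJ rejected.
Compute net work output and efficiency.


W = 4968.1720 - 1215.1650 = 3753.0070 kJ
eta = 3753.0070 / 4968.1720 = 0.7554 = 75.5410%

W = 3753.0070 kJ, eta = 75.5410%


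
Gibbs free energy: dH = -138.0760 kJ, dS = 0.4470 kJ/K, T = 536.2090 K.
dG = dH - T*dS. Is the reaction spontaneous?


T*dS = 536.2090 * 0.4470 = 239.6854 kJ
dG = -138.0760 - 239.6854 = -377.7614 kJ (spontaneous)

dG = -377.7614 kJ, spontaneous


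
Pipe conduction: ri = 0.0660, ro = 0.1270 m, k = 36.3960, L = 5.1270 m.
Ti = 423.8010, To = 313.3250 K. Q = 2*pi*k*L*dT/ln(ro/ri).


dT = 110.4760 K
ln(ro/ri) = 0.6545
Q = 2*pi*36.3960*5.1270*110.4760 / 0.6545 = 197894.4757 W

197894.4757 W


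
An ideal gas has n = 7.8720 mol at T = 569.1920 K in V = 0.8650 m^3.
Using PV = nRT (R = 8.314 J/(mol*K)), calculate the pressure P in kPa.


P = nRT/V = 7.8720 * 8.314 * 569.1920 / 0.8650
= 37252.3687 / 0.8650 = 43066.3222 Pa = 43.0663 kPa

43.0663 kPa


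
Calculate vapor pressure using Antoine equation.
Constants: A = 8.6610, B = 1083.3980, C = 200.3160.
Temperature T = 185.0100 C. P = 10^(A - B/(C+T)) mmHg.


C+T = 385.3260
B/(C+T) = 2.8116
log10(P) = 8.6610 - 2.8116 = 5.8494
P = 10^5.8494 = 706903.2626 mmHg

706903.2626 mmHg


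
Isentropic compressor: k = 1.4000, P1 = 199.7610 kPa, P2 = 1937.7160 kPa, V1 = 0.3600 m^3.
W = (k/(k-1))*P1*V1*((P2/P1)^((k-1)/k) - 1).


(k-1)/k = 0.2857
(P2/P1)^exp = 1.9140
W = 3.5000 * 199.7610 * 0.3600 * (1.9140 - 1) = 230.0473 kJ

230.0473 kJ


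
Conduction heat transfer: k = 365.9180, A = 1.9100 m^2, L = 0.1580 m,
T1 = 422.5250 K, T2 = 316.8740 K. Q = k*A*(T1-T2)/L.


dT = 105.6510 K
Q = 365.9180 * 1.9100 * 105.6510 / 0.1580 = 467340.7658 W

467340.7658 W


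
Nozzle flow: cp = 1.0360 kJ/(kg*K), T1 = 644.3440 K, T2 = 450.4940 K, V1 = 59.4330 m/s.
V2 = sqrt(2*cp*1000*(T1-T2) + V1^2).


dT = 193.8500 K
2*cp*1000*dT = 401657.2000
V1^2 = 3532.2815
V2 = sqrt(405189.4815) = 636.5450 m/s

636.5450 m/s


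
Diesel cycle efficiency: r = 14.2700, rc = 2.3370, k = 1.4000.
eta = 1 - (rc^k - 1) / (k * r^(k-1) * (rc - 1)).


r^(k-1) = 2.8958
rc^k = 3.2819
eta = 0.5790 = 57.9018%

57.9018%


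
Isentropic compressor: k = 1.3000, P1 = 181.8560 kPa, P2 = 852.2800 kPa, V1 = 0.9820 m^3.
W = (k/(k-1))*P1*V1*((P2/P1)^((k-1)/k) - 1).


(k-1)/k = 0.2308
(P2/P1)^exp = 1.4283
W = 4.3333 * 181.8560 * 0.9820 * (1.4283 - 1) = 331.4260 kJ

331.4260 kJ


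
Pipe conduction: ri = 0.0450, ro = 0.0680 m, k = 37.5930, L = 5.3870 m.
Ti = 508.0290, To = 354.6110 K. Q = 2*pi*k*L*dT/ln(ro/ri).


dT = 153.4180 K
ln(ro/ri) = 0.4128
Q = 2*pi*37.5930*5.3870*153.4180 / 0.4128 = 472849.4516 W

472849.4516 W


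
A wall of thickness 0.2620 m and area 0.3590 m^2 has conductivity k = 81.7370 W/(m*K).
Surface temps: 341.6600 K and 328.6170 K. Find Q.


dT = 13.0430 K
Q = 81.7370 * 0.3590 * 13.0430 / 0.2620 = 1460.7952 W

1460.7952 W


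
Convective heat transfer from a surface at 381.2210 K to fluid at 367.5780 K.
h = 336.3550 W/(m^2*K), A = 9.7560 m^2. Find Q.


dT = 13.6430 K
Q = 336.3550 * 9.7560 * 13.6430 = 44769.2232 W

44769.2232 W


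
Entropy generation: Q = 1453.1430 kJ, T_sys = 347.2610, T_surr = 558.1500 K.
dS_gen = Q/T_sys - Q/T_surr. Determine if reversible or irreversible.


dS_sys = 1453.1430/347.2610 = 4.1846 kJ/K
dS_surr = -1453.1430/558.1500 = -2.6035 kJ/K
dS_gen = 4.1846 - 2.6035 = 1.5811 kJ/K (irreversible)

dS_gen = 1.5811 kJ/K, irreversible


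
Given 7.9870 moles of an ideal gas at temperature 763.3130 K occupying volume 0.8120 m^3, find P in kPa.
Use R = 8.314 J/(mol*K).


P = nRT/V = 7.9870 * 8.314 * 763.3130 / 0.8120
= 50686.9739 / 0.8120 = 62422.3816 Pa = 62.4224 kPa

62.4224 kPa


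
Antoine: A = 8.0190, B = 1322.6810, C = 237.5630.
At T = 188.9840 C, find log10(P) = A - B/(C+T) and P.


C+T = 426.5470
B/(C+T) = 3.1009
log10(P) = 8.0190 - 3.1009 = 4.9181
P = 10^4.9181 = 82812.6533 mmHg

82812.6533 mmHg


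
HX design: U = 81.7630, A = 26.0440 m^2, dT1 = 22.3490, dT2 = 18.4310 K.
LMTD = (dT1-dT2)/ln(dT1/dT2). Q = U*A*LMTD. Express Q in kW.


LMTD = 20.3271 K
Q = 81.7630 * 26.0440 * 20.3271 = 43285.2644 W = 43.2853 kW

43.2853 kW


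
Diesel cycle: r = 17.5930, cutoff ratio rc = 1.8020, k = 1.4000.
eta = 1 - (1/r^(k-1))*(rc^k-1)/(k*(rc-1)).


r^(k-1) = 3.1487
rc^k = 2.2806
eta = 0.6378 = 63.7766%

63.7766%


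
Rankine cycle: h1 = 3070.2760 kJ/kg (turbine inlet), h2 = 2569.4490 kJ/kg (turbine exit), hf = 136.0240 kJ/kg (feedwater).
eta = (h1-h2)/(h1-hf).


W = 500.8270 kJ/kg
Q_in = 2934.2520 kJ/kg
eta = 0.1707 = 17.0683%

eta = 17.0683%


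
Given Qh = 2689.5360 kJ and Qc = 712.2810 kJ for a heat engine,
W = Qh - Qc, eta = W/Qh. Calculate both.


W = 2689.5360 - 712.2810 = 1977.2550 kJ
eta = 1977.2550 / 2689.5360 = 0.7352 = 73.5166%

W = 1977.2550 kJ, eta = 73.5166%


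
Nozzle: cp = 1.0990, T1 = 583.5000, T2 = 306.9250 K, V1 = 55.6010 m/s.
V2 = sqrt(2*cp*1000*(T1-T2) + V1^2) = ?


dT = 276.5750 K
2*cp*1000*dT = 607911.8500
V1^2 = 3091.4712
V2 = sqrt(611003.3212) = 781.6670 m/s

781.6670 m/s


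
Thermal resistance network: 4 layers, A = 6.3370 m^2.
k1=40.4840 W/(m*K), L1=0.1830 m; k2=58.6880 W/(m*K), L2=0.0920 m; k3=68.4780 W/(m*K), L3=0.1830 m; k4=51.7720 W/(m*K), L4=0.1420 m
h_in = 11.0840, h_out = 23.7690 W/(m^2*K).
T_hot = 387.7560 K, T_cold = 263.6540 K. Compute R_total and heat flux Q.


R_conv_in = 1/(11.0840*6.3370) = 0.0142
R_1 = 0.1830/(40.4840*6.3370) = 0.0007
R_2 = 0.0920/(58.6880*6.3370) = 0.0002
R_3 = 0.1830/(68.4780*6.3370) = 0.0004
R_4 = 0.1420/(51.7720*6.3370) = 0.0004
R_conv_out = 1/(23.7690*6.3370) = 0.0066
R_total = 0.0227 K/W
Q = 124.1020 / 0.0227 = 5469.1416 W

R_total = 0.0227 K/W, Q = 5469.1416 W


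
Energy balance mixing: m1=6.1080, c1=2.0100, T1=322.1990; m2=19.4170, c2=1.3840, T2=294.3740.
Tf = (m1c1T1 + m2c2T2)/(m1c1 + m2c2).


num = 11866.4131
den = 39.1502
Tf = 303.0996 K

303.0996 K


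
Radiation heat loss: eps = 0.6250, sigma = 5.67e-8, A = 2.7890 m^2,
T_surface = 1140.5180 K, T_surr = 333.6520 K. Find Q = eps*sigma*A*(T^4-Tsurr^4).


T^4 = 1.6920e+12
Tsurr^4 = 1.2393e+10
Q = 0.6250 * 5.67e-8 * 2.7890 * 1.6796e+12 = 166007.4410 W

166007.4410 W


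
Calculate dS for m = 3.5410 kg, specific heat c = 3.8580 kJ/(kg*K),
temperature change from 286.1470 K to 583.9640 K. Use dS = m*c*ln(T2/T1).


T2/T1 = 2.0408
ln(T2/T1) = 0.7133
dS = 3.5410 * 3.8580 * 0.7133 = 9.7450 kJ/K

9.7450 kJ/K


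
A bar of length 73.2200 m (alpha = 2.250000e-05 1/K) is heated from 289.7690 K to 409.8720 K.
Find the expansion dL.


dT = 120.1030 K
dL = 2.250000e-05 * 73.2200 * 120.1030 = 0.197864 m
L_final = 73.417864 m

dL = 0.197864 m


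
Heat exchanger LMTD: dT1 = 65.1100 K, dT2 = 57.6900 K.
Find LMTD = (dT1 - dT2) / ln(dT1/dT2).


dT1/dT2 = 1.1286
ln(dT1/dT2) = 0.1210
LMTD = 7.4200 / 0.1210 = 61.3252 K

61.3252 K


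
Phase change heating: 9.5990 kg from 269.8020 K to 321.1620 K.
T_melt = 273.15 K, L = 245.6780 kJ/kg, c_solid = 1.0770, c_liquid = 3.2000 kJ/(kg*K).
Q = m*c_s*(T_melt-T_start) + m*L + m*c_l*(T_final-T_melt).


Q1 (sensible, solid) = 9.5990 * 1.0770 * 3.3480 = 34.6120 kJ
Q2 (latent) = 9.5990 * 245.6780 = 2358.2631 kJ
Q3 (sensible, liquid) = 9.5990 * 3.2000 * 48.0120 = 1474.7750 kJ
Q_total = 3867.6502 kJ

3867.6502 kJ


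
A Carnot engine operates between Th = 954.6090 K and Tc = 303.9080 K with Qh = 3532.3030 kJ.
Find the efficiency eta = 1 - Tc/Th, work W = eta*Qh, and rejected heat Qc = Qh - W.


eta = 1 - 303.9080/954.6090 = 0.6816
W = 0.6816 * 3532.3030 = 2407.7639 kJ
Qc = 3532.3030 - 2407.7639 = 1124.5391 kJ

eta = 68.1641%, W = 2407.7639 kJ, Qc = 1124.5391 kJ


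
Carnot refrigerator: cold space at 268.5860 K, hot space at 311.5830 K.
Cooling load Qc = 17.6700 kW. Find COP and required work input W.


COP = 268.5860 / 42.9970 = 6.2466
W = 17.6700 / 6.2466 = 2.8287 kW

COP = 6.2466, W = 2.8287 kW


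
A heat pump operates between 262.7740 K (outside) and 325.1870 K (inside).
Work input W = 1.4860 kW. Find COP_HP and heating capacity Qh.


COP = 325.1870 / 62.4130 = 5.2102
Qh = 5.2102 * 1.4860 = 7.7424 kW

COP = 5.2102, Qh = 7.7424 kW


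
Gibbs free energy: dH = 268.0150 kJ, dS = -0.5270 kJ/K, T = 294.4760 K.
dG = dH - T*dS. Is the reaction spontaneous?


T*dS = 294.4760 * -0.5270 = -155.1889 kJ
dG = 268.0150 + 155.1889 = 423.2039 kJ (non-spontaneous)

dG = 423.2039 kJ, non-spontaneous


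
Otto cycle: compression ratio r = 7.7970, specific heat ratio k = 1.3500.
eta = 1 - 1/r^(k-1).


r^(k-1) = 2.0520
eta = 1 - 1/2.0520 = 0.5127 = 51.2668%

51.2668%


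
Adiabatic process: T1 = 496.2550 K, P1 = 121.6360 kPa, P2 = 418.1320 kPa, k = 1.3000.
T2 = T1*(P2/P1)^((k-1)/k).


(k-1)/k = 0.2308
(P2/P1)^exp = 1.3297
T2 = 496.2550 * 1.3297 = 659.8651 K

659.8651 K


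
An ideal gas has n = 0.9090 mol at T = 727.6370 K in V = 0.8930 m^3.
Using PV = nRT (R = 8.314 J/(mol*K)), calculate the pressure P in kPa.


P = nRT/V = 0.9090 * 8.314 * 727.6370 / 0.8930
= 5499.0628 / 0.8930 = 6157.9650 Pa = 6.1580 kPa

6.1580 kPa


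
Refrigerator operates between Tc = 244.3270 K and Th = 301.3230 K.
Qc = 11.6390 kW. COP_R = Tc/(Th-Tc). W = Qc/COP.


COP = 244.3270 / 56.9960 = 4.2867
W = 11.6390 / 4.2867 = 2.7151 kW

COP = 4.2867, W = 2.7151 kW


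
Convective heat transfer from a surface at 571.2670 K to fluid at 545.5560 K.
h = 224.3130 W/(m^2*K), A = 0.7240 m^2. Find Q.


dT = 25.7110 K
Q = 224.3130 * 0.7240 * 25.7110 = 4175.5336 W

4175.5336 W


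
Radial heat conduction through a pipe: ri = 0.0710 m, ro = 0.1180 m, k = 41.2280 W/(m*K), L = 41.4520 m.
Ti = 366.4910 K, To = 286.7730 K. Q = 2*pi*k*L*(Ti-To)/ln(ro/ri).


dT = 79.7180 K
ln(ro/ri) = 0.5080
Q = 2*pi*41.2280*41.4520*79.7180 / 0.5080 = 1685024.6121 W

1685024.6121 W


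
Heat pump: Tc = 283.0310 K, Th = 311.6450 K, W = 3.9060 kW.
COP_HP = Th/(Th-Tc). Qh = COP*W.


COP = 311.6450 / 28.6140 = 10.8913
Qh = 10.8913 * 3.9060 = 42.5416 kW

COP = 10.8913, Qh = 42.5416 kW


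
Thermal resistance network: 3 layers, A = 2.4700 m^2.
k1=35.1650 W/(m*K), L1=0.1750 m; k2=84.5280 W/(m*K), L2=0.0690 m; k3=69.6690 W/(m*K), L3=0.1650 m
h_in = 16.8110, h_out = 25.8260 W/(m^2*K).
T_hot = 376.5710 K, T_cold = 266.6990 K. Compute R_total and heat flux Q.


R_conv_in = 1/(16.8110*2.4700) = 0.0241
R_1 = 0.1750/(35.1650*2.4700) = 0.0020
R_2 = 0.0690/(84.5280*2.4700) = 0.0003
R_3 = 0.1650/(69.6690*2.4700) = 0.0010
R_conv_out = 1/(25.8260*2.4700) = 0.0157
R_total = 0.0431 K/W
Q = 109.8720 / 0.0431 = 2551.3983 W

R_total = 0.0431 K/W, Q = 2551.3983 W


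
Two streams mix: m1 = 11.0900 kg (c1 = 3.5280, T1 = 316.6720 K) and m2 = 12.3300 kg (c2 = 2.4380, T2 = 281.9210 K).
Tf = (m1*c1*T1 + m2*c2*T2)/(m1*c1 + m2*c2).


num = 20864.6542
den = 69.1861
Tf = 301.5731 K

301.5731 K


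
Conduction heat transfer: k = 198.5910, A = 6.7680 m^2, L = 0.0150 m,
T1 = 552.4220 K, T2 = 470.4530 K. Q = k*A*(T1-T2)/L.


dT = 81.9690 K
Q = 198.5910 * 6.7680 * 81.9690 / 0.0150 = 7344771.5224 W

7344771.5224 W


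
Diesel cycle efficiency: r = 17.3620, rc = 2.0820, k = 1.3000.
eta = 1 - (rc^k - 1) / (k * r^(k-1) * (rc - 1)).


r^(k-1) = 2.3544
rc^k = 2.5943
eta = 0.5186 = 51.8577%

51.8577%


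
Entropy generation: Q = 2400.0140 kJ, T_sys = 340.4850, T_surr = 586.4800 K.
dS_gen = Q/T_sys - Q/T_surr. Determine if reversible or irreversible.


dS_sys = 2400.0140/340.4850 = 7.0488 kJ/K
dS_surr = -2400.0140/586.4800 = -4.0922 kJ/K
dS_gen = 7.0488 - 4.0922 = 2.9566 kJ/K (irreversible)

dS_gen = 2.9566 kJ/K, irreversible


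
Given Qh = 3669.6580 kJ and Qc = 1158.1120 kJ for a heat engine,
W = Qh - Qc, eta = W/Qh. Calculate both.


W = 3669.6580 - 1158.1120 = 2511.5460 kJ
eta = 2511.5460 / 3669.6580 = 0.6844 = 68.4409%

W = 2511.5460 kJ, eta = 68.4409%


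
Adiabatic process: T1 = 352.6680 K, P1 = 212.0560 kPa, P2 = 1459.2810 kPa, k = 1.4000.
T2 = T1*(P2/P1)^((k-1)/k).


(k-1)/k = 0.2857
(P2/P1)^exp = 1.7352
T2 = 352.6680 * 1.7352 = 611.9354 K

611.9354 K


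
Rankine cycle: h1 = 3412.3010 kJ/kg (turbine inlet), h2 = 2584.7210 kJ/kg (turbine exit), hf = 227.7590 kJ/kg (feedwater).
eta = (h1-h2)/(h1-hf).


W = 827.5800 kJ/kg
Q_in = 3184.5420 kJ/kg
eta = 0.2599 = 25.9874%

eta = 25.9874%


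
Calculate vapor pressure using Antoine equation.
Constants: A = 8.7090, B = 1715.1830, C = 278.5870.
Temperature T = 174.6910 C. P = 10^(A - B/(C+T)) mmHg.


C+T = 453.2780
B/(C+T) = 3.7840
log10(P) = 8.7090 - 3.7840 = 4.9250
P = 10^4.9250 = 84148.4699 mmHg

84148.4699 mmHg


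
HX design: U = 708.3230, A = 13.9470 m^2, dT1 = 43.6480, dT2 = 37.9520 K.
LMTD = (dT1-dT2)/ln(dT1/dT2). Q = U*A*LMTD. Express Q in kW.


LMTD = 40.7336 K
Q = 708.3230 * 13.9470 * 40.7336 = 402406.9148 W = 402.4069 kW

402.4069 kW


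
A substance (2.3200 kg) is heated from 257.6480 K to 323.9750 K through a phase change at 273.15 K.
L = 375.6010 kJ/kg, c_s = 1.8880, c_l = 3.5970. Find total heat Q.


Q1 (sensible, solid) = 2.3200 * 1.8880 * 15.5020 = 67.9012 kJ
Q2 (latent) = 2.3200 * 375.6010 = 871.3943 kJ
Q3 (sensible, liquid) = 2.3200 * 3.5970 * 50.8250 = 424.1367 kJ
Q_total = 1363.4322 kJ

1363.4322 kJ


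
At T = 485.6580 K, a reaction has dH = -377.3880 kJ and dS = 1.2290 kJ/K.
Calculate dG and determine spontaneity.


T*dS = 485.6580 * 1.2290 = 596.8737 kJ
dG = -377.3880 - 596.8737 = -974.2617 kJ (spontaneous)

dG = -974.2617 kJ, spontaneous


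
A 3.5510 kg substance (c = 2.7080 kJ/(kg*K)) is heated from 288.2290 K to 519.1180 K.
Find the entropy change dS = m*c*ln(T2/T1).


T2/T1 = 1.8011
ln(T2/T1) = 0.5884
dS = 3.5510 * 2.7080 * 0.5884 = 5.6579 kJ/K

5.6579 kJ/K


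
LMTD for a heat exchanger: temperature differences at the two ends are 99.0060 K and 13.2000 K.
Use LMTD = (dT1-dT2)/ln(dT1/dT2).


dT1/dT2 = 7.5005
ln(dT1/dT2) = 2.0150
LMTD = 85.8060 / 2.0150 = 42.5844 K

42.5844 K


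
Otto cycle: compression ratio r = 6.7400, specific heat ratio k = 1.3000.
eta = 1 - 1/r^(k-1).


r^(k-1) = 1.7725
eta = 1 - 1/1.7725 = 0.4358 = 43.5840%

43.5840%


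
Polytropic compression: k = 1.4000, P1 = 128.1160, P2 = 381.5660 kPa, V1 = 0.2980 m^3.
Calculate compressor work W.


(k-1)/k = 0.2857
(P2/P1)^exp = 1.3659
W = 3.5000 * 128.1160 * 0.2980 * (1.3659 - 1) = 48.8934 kJ

48.8934 kJ


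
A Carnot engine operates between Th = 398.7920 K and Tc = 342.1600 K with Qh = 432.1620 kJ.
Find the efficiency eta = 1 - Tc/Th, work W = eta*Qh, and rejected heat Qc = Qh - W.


eta = 1 - 342.1600/398.7920 = 0.1420
W = 0.1420 * 432.1620 = 61.3708 kJ
Qc = 432.1620 - 61.3708 = 370.7912 kJ

eta = 14.2009%, W = 61.3708 kJ, Qc = 370.7912 kJ


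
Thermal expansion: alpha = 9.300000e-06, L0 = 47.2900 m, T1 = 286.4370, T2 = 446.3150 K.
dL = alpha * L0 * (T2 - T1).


dT = 159.8780 K
dL = 9.300000e-06 * 47.2900 * 159.8780 = 0.070314 m
L_final = 47.360314 m

dL = 0.070314 m


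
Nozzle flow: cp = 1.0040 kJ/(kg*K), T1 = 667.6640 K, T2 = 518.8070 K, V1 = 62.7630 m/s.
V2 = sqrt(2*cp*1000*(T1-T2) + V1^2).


dT = 148.8570 K
2*cp*1000*dT = 298904.8560
V1^2 = 3939.1942
V2 = sqrt(302844.0502) = 550.3127 m/s

550.3127 m/s


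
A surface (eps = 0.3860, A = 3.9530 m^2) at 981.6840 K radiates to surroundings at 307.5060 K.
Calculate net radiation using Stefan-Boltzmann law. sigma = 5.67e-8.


T^4 = 9.2872e+11
Tsurr^4 = 8.9416e+09
Q = 0.3860 * 5.67e-8 * 3.9530 * 9.1978e+11 = 79576.0660 W

79576.0660 W


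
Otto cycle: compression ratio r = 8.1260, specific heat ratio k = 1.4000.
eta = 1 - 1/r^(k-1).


r^(k-1) = 2.3118
eta = 1 - 1/2.3118 = 0.5674 = 56.7437%

56.7437%


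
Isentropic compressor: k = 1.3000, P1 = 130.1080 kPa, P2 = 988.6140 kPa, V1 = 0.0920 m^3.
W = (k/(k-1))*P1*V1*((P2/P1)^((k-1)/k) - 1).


(k-1)/k = 0.2308
(P2/P1)^exp = 1.5968
W = 4.3333 * 130.1080 * 0.0920 * (1.5968 - 1) = 30.9546 kJ

30.9546 kJ


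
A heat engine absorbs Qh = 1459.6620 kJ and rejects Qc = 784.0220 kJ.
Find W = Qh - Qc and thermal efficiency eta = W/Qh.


W = 1459.6620 - 784.0220 = 675.6400 kJ
eta = 675.6400 / 1459.6620 = 0.4629 = 46.2874%

W = 675.6400 kJ, eta = 46.2874%


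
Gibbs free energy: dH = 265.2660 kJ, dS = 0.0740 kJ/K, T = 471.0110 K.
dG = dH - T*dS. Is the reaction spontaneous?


T*dS = 471.0110 * 0.0740 = 34.8548 kJ
dG = 265.2660 - 34.8548 = 230.4112 kJ (non-spontaneous)

dG = 230.4112 kJ, non-spontaneous


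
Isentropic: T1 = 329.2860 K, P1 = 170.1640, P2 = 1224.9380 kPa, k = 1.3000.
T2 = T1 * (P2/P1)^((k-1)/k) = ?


(k-1)/k = 0.2308
(P2/P1)^exp = 1.5770
T2 = 329.2860 * 1.5770 = 519.2773 K

519.2773 K


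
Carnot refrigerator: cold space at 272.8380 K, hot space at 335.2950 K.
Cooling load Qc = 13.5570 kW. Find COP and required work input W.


COP = 272.8380 / 62.4570 = 4.3684
W = 13.5570 / 4.3684 = 3.1034 kW

COP = 4.3684, W = 3.1034 kW


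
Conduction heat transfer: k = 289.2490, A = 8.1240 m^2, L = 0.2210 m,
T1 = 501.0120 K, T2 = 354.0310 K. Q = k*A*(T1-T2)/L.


dT = 146.9810 K
Q = 289.2490 * 8.1240 * 146.9810 / 0.2210 = 1562826.2781 W

1562826.2781 W


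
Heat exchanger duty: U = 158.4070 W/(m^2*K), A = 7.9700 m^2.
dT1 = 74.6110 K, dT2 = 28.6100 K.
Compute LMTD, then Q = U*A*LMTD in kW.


LMTD = 47.9911 K
Q = 158.4070 * 7.9700 * 47.9911 = 60588.9616 W = 60.5890 kW

60.5890 kW


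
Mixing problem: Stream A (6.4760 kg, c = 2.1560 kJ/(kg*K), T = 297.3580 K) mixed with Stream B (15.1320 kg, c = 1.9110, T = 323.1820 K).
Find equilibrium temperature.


num = 13497.3239
den = 42.8795
Tf = 314.7733 K

314.7733 K


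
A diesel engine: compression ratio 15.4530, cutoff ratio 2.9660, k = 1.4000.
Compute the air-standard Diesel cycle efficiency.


r^(k-1) = 2.9895
rc^k = 4.5818
eta = 0.5647 = 56.4700%

56.4700%


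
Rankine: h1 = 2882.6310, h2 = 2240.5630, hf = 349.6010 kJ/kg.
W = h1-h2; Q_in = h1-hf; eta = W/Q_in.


W = 642.0680 kJ/kg
Q_in = 2533.0300 kJ/kg
eta = 0.2535 = 25.3478%

eta = 25.3478%


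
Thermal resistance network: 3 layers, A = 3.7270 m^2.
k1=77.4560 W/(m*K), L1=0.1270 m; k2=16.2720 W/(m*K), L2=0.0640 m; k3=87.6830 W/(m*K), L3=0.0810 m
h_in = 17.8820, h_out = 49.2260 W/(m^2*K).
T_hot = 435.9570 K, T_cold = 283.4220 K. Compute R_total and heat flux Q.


R_conv_in = 1/(17.8820*3.7270) = 0.0150
R_1 = 0.1270/(77.4560*3.7270) = 0.0004
R_2 = 0.0640/(16.2720*3.7270) = 0.0011
R_3 = 0.0810/(87.6830*3.7270) = 0.0002
R_conv_out = 1/(49.2260*3.7270) = 0.0055
R_total = 0.0222 K/W
Q = 152.5350 / 0.0222 = 6871.4622 W

R_total = 0.0222 K/W, Q = 6871.4622 W


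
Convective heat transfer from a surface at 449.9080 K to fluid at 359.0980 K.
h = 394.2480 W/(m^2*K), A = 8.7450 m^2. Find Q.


dT = 90.8100 K
Q = 394.2480 * 8.7450 * 90.8100 = 313085.5244 W

313085.5244 W


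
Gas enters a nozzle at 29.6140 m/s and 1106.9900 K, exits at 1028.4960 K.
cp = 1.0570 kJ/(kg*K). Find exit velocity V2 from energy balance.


dT = 78.4940 K
2*cp*1000*dT = 165936.3160
V1^2 = 876.9890
V2 = sqrt(166813.3050) = 408.4278 m/s

408.4278 m/s


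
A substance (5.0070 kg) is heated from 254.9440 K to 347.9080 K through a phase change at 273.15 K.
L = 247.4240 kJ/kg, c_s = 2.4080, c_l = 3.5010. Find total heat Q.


Q1 (sensible, solid) = 5.0070 * 2.4080 * 18.2060 = 219.5071 kJ
Q2 (latent) = 5.0070 * 247.4240 = 1238.8520 kJ
Q3 (sensible, liquid) = 5.0070 * 3.5010 * 74.7580 = 1310.4709 kJ
Q_total = 2768.8300 kJ

2768.8300 kJ


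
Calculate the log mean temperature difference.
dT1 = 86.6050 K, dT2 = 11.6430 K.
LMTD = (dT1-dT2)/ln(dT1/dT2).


dT1/dT2 = 7.4384
ln(dT1/dT2) = 2.0067
LMTD = 74.9620 / 2.0067 = 37.3567 K

37.3567 K


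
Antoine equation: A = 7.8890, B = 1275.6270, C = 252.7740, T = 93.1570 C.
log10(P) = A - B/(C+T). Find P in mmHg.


C+T = 345.9310
B/(C+T) = 3.6875
log10(P) = 7.8890 - 3.6875 = 4.2015
P = 10^4.2015 = 15903.0854 mmHg

15903.0854 mmHg


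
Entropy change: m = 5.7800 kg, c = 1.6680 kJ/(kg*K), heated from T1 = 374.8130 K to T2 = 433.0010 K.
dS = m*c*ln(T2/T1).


T2/T1 = 1.1552
ln(T2/T1) = 0.1443
dS = 5.7800 * 1.6680 * 0.1443 = 1.3913 kJ/K

1.3913 kJ/K


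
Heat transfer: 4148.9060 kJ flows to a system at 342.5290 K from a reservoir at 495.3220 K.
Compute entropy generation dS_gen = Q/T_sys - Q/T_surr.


dS_sys = 4148.9060/342.5290 = 12.1126 kJ/K
dS_surr = -4148.9060/495.3220 = -8.3762 kJ/K
dS_gen = 12.1126 - 8.3762 = 3.7364 kJ/K (irreversible)

dS_gen = 3.7364 kJ/K, irreversible


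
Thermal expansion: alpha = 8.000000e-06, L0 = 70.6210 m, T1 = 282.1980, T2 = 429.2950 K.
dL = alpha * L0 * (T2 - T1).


dT = 147.0970 K
dL = 8.000000e-06 * 70.6210 * 147.0970 = 0.083105 m
L_final = 70.704105 m

dL = 0.083105 m


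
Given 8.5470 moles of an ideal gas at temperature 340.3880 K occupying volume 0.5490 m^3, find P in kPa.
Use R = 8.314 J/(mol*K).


P = nRT/V = 8.5470 * 8.314 * 340.3880 / 0.5490
= 24187.8889 / 0.5490 = 44058.0854 Pa = 44.0581 kPa

44.0581 kPa


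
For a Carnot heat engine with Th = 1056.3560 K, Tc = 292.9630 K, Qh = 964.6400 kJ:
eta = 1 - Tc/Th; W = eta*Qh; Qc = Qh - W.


eta = 1 - 292.9630/1056.3560 = 0.7227
W = 0.7227 * 964.6400 = 697.1129 kJ
Qc = 964.6400 - 697.1129 = 267.5271 kJ

eta = 72.2666%, W = 697.1129 kJ, Qc = 267.5271 kJ


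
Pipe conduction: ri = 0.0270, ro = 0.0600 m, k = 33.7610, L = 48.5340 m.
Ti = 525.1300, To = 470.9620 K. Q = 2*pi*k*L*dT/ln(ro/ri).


dT = 54.1680 K
ln(ro/ri) = 0.7985
Q = 2*pi*33.7610*48.5340*54.1680 / 0.7985 = 698401.1576 W

698401.1576 W


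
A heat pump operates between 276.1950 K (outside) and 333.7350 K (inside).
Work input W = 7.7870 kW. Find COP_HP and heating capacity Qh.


COP = 333.7350 / 57.5400 = 5.8001
Qh = 5.8001 * 7.7870 = 45.1650 kW

COP = 5.8001, Qh = 45.1650 kW


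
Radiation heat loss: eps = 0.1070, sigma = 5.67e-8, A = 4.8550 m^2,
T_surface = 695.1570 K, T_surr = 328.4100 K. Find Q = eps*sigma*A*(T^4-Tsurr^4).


T^4 = 2.3352e+11
Tsurr^4 = 1.1632e+10
Q = 0.1070 * 5.67e-8 * 4.8550 * 2.2189e+11 = 6535.7769 W

6535.7769 W


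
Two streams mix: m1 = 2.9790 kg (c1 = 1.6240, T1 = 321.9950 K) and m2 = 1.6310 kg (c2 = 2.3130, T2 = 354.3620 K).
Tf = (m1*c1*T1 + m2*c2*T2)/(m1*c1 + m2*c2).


num = 2894.6100
den = 8.6104
Tf = 336.1761 K

336.1761 K


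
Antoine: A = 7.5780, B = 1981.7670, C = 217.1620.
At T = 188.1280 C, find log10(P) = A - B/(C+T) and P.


C+T = 405.2900
B/(C+T) = 4.8898
log10(P) = 7.5780 - 4.8898 = 2.6882
P = 10^2.6882 = 487.8086 mmHg

487.8086 mmHg


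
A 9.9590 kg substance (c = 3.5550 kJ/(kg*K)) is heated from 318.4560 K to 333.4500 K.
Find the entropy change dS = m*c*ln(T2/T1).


T2/T1 = 1.0471
ln(T2/T1) = 0.0460
dS = 9.9590 * 3.5550 * 0.0460 = 1.6289 kJ/K

1.6289 kJ/K


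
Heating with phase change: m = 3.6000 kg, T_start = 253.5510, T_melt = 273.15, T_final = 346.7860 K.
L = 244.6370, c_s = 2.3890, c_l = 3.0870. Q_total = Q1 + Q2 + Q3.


Q1 (sensible, solid) = 3.6000 * 2.3890 * 19.5990 = 168.5592 kJ
Q2 (latent) = 3.6000 * 244.6370 = 880.6932 kJ
Q3 (sensible, liquid) = 3.6000 * 3.0870 * 73.6360 = 818.3316 kJ
Q_total = 1867.5840 kJ

1867.5840 kJ


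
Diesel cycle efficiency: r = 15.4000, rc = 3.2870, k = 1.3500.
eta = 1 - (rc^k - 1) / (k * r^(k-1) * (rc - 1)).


r^(k-1) = 2.6039
rc^k = 4.9852
eta = 0.5043 = 50.4305%

50.4305%


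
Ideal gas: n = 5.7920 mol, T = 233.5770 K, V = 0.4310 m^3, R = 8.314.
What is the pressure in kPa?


P = nRT/V = 5.7920 * 8.314 * 233.5770 / 0.4310
= 11247.8276 / 0.4310 = 26097.0477 Pa = 26.0970 kPa

26.0970 kPa


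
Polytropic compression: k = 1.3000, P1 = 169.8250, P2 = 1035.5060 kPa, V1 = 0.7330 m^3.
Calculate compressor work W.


(k-1)/k = 0.2308
(P2/P1)^exp = 1.5177
W = 4.3333 * 169.8250 * 0.7330 * (1.5177 - 1) = 279.2634 kJ

279.2634 kJ


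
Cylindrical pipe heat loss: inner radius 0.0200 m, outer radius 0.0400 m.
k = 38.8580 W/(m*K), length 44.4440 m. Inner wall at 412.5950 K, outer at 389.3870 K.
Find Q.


dT = 23.2080 K
ln(ro/ri) = 0.6931
Q = 2*pi*38.8580*44.4440*23.2080 / 0.6931 = 363316.9887 W

363316.9887 W


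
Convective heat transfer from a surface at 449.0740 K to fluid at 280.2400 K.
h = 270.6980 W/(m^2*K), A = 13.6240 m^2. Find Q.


dT = 168.8340 K
Q = 270.6980 * 13.6240 * 168.8340 = 622658.0280 W

622658.0280 W


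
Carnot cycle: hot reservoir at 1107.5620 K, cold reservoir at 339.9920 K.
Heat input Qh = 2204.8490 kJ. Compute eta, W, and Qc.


eta = 1 - 339.9920/1107.5620 = 0.6930
W = 0.6930 * 2204.8490 = 1528.0192 kJ
Qc = 2204.8490 - 1528.0192 = 676.8298 kJ

eta = 69.3027%, W = 1528.0192 kJ, Qc = 676.8298 kJ


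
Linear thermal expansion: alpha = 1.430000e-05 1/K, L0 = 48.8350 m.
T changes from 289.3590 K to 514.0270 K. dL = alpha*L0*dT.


dT = 224.6680 K
dL = 1.430000e-05 * 48.8350 * 224.6680 = 0.156895 m
L_final = 48.991895 m

dL = 0.156895 m


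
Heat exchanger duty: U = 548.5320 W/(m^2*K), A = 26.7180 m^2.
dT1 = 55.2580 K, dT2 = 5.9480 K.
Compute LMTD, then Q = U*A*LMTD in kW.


LMTD = 22.1224 K
Q = 548.5320 * 26.7180 * 22.1224 = 324219.4107 W = 324.2194 kW

324.2194 kW


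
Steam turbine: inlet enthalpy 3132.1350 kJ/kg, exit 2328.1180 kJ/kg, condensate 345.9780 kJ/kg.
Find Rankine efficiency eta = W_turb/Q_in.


W = 804.0170 kJ/kg
Q_in = 2786.1570 kJ/kg
eta = 0.2886 = 28.8576%

eta = 28.8576%


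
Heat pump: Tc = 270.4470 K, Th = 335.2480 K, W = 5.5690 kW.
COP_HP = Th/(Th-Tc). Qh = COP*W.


COP = 335.2480 / 64.8010 = 5.1735
Qh = 5.1735 * 5.5690 = 28.8112 kW

COP = 5.1735, Qh = 28.8112 kW


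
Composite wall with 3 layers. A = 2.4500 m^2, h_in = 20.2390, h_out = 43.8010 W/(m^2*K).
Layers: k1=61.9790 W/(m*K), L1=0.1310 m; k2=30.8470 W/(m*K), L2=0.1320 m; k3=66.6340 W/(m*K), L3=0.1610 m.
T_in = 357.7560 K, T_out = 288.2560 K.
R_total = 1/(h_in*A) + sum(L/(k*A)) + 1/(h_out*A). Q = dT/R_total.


R_conv_in = 1/(20.2390*2.4500) = 0.0202
R_1 = 0.1310/(61.9790*2.4500) = 0.0009
R_2 = 0.1320/(30.8470*2.4500) = 0.0017
R_3 = 0.1610/(66.6340*2.4500) = 0.0010
R_conv_out = 1/(43.8010*2.4500) = 0.0093
R_total = 0.0331 K/W
Q = 69.5000 / 0.0331 = 2100.8877 W

R_total = 0.0331 K/W, Q = 2100.8877 W


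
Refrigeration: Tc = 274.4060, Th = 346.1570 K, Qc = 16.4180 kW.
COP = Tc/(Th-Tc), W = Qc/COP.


COP = 274.4060 / 71.7510 = 3.8244
W = 16.4180 / 3.8244 = 4.2929 kW

COP = 3.8244, W = 4.2929 kW


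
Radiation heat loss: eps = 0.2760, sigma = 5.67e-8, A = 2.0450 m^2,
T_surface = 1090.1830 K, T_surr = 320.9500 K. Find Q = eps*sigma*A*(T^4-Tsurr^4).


T^4 = 1.4125e+12
Tsurr^4 = 1.0611e+10
Q = 0.2760 * 5.67e-8 * 2.0450 * 1.4019e+12 = 44865.0718 W

44865.0718 W


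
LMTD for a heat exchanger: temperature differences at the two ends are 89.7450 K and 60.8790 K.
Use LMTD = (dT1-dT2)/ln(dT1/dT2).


dT1/dT2 = 1.4742
ln(dT1/dT2) = 0.3881
LMTD = 28.8660 / 0.3881 = 74.3808 K

74.3808 K


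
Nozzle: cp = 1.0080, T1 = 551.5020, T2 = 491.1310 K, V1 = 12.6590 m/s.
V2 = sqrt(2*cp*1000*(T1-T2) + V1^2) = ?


dT = 60.3710 K
2*cp*1000*dT = 121707.9360
V1^2 = 160.2503
V2 = sqrt(121868.1863) = 349.0962 m/s

349.0962 m/s


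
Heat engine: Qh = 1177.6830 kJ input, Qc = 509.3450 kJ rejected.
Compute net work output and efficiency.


W = 1177.6830 - 509.3450 = 668.3380 kJ
eta = 668.3380 / 1177.6830 = 0.5675 = 56.7502%

W = 668.3380 kJ, eta = 56.7502%


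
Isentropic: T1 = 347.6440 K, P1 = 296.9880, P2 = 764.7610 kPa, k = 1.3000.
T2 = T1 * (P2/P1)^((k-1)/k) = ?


(k-1)/k = 0.2308
(P2/P1)^exp = 1.2439
T2 = 347.6440 * 1.2439 = 432.4458 K

432.4458 K


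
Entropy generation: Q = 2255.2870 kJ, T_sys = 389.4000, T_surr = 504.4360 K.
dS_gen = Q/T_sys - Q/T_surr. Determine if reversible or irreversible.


dS_sys = 2255.2870/389.4000 = 5.7917 kJ/K
dS_surr = -2255.2870/504.4360 = -4.4709 kJ/K
dS_gen = 5.7917 - 4.4709 = 1.3208 kJ/K (irreversible)

dS_gen = 1.3208 kJ/K, irreversible


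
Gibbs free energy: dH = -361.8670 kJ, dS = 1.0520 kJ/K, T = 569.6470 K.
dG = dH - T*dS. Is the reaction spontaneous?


T*dS = 569.6470 * 1.0520 = 599.2686 kJ
dG = -361.8670 - 599.2686 = -961.1356 kJ (spontaneous)

dG = -961.1356 kJ, spontaneous


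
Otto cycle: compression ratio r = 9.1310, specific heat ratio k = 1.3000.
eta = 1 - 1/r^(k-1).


r^(k-1) = 1.9416
eta = 1 - 1/1.9416 = 0.4850 = 48.4956%

48.4956%


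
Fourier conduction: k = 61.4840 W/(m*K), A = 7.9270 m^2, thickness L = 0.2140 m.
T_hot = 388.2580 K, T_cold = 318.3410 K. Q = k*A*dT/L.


dT = 69.9170 K
Q = 61.4840 * 7.9270 * 69.9170 / 0.2140 = 159235.5323 W

159235.5323 W


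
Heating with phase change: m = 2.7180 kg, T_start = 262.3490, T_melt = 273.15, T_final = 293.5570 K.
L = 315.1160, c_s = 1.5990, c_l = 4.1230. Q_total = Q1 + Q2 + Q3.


Q1 (sensible, solid) = 2.7180 * 1.5990 * 10.8010 = 46.9420 kJ
Q2 (latent) = 2.7180 * 315.1160 = 856.4853 kJ
Q3 (sensible, liquid) = 2.7180 * 4.1230 * 20.4070 = 228.6872 kJ
Q_total = 1132.1146 kJ

1132.1146 kJ


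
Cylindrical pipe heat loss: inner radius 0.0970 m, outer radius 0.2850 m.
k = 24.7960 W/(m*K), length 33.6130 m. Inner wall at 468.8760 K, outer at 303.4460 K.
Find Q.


dT = 165.4300 K
ln(ro/ri) = 1.0778
Q = 2*pi*24.7960*33.6130*165.4300 / 1.0778 = 803810.4456 W

803810.4456 W


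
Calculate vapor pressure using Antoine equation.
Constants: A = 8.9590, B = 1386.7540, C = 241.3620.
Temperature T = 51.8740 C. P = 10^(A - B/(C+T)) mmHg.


C+T = 293.2360
B/(C+T) = 4.7291
log10(P) = 8.9590 - 4.7291 = 4.2299
P = 10^4.2299 = 16976.9759 mmHg

16976.9759 mmHg
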